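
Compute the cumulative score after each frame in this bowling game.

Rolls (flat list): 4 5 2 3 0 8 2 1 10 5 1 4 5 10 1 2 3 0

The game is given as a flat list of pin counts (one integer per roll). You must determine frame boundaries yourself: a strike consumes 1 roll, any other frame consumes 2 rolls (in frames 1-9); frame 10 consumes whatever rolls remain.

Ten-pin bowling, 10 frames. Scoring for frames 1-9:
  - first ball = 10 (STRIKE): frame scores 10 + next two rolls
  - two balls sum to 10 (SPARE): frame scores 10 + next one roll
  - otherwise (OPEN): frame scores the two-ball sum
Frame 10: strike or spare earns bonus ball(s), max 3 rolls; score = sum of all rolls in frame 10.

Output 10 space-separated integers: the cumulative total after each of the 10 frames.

Answer: 9 14 22 25 41 47 56 69 72 75

Derivation:
Frame 1: OPEN (4+5=9). Cumulative: 9
Frame 2: OPEN (2+3=5). Cumulative: 14
Frame 3: OPEN (0+8=8). Cumulative: 22
Frame 4: OPEN (2+1=3). Cumulative: 25
Frame 5: STRIKE. 10 + next two rolls (5+1) = 16. Cumulative: 41
Frame 6: OPEN (5+1=6). Cumulative: 47
Frame 7: OPEN (4+5=9). Cumulative: 56
Frame 8: STRIKE. 10 + next two rolls (1+2) = 13. Cumulative: 69
Frame 9: OPEN (1+2=3). Cumulative: 72
Frame 10: OPEN. Sum of all frame-10 rolls (3+0) = 3. Cumulative: 75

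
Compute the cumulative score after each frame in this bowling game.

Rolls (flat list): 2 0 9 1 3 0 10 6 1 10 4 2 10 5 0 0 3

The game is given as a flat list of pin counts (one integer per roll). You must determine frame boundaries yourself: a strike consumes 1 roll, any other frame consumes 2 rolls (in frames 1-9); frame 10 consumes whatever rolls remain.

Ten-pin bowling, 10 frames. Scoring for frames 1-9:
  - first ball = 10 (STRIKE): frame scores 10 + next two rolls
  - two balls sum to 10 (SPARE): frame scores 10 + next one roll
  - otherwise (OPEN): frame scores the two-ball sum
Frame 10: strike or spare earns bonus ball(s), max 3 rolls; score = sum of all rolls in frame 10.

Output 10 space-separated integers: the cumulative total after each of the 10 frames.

Answer: 2 15 18 35 42 58 64 79 84 87

Derivation:
Frame 1: OPEN (2+0=2). Cumulative: 2
Frame 2: SPARE (9+1=10). 10 + next roll (3) = 13. Cumulative: 15
Frame 3: OPEN (3+0=3). Cumulative: 18
Frame 4: STRIKE. 10 + next two rolls (6+1) = 17. Cumulative: 35
Frame 5: OPEN (6+1=7). Cumulative: 42
Frame 6: STRIKE. 10 + next two rolls (4+2) = 16. Cumulative: 58
Frame 7: OPEN (4+2=6). Cumulative: 64
Frame 8: STRIKE. 10 + next two rolls (5+0) = 15. Cumulative: 79
Frame 9: OPEN (5+0=5). Cumulative: 84
Frame 10: OPEN. Sum of all frame-10 rolls (0+3) = 3. Cumulative: 87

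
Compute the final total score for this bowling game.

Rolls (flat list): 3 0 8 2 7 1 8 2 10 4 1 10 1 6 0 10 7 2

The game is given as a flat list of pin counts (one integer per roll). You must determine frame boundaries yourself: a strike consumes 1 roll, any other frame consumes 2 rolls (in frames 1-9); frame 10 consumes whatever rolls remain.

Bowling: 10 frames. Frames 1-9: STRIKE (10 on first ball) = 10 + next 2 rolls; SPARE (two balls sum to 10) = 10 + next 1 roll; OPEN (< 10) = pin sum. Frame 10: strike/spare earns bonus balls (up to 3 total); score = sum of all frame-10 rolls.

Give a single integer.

Answer: 118

Derivation:
Frame 1: OPEN (3+0=3). Cumulative: 3
Frame 2: SPARE (8+2=10). 10 + next roll (7) = 17. Cumulative: 20
Frame 3: OPEN (7+1=8). Cumulative: 28
Frame 4: SPARE (8+2=10). 10 + next roll (10) = 20. Cumulative: 48
Frame 5: STRIKE. 10 + next two rolls (4+1) = 15. Cumulative: 63
Frame 6: OPEN (4+1=5). Cumulative: 68
Frame 7: STRIKE. 10 + next two rolls (1+6) = 17. Cumulative: 85
Frame 8: OPEN (1+6=7). Cumulative: 92
Frame 9: SPARE (0+10=10). 10 + next roll (7) = 17. Cumulative: 109
Frame 10: OPEN. Sum of all frame-10 rolls (7+2) = 9. Cumulative: 118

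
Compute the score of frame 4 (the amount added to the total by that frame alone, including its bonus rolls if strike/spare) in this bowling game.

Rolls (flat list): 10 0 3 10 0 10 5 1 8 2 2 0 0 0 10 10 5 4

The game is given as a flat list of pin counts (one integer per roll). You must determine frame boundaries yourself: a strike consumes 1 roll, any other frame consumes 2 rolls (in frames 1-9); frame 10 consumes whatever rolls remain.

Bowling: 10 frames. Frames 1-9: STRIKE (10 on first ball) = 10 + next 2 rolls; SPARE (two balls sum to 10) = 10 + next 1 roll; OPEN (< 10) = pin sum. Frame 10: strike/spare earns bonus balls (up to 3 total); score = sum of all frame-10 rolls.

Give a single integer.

Answer: 15

Derivation:
Frame 1: STRIKE. 10 + next two rolls (0+3) = 13. Cumulative: 13
Frame 2: OPEN (0+3=3). Cumulative: 16
Frame 3: STRIKE. 10 + next two rolls (0+10) = 20. Cumulative: 36
Frame 4: SPARE (0+10=10). 10 + next roll (5) = 15. Cumulative: 51
Frame 5: OPEN (5+1=6). Cumulative: 57
Frame 6: SPARE (8+2=10). 10 + next roll (2) = 12. Cumulative: 69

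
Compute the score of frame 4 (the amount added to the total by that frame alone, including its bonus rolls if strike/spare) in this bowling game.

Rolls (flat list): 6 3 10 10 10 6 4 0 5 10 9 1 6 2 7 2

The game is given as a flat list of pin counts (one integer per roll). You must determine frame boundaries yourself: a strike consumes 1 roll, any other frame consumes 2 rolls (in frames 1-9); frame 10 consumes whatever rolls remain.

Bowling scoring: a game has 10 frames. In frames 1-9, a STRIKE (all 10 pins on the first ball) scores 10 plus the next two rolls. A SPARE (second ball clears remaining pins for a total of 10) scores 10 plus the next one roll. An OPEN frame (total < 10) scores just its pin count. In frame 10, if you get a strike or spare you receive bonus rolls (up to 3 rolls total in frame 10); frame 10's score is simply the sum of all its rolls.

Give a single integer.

Answer: 20

Derivation:
Frame 1: OPEN (6+3=9). Cumulative: 9
Frame 2: STRIKE. 10 + next two rolls (10+10) = 30. Cumulative: 39
Frame 3: STRIKE. 10 + next two rolls (10+6) = 26. Cumulative: 65
Frame 4: STRIKE. 10 + next two rolls (6+4) = 20. Cumulative: 85
Frame 5: SPARE (6+4=10). 10 + next roll (0) = 10. Cumulative: 95
Frame 6: OPEN (0+5=5). Cumulative: 100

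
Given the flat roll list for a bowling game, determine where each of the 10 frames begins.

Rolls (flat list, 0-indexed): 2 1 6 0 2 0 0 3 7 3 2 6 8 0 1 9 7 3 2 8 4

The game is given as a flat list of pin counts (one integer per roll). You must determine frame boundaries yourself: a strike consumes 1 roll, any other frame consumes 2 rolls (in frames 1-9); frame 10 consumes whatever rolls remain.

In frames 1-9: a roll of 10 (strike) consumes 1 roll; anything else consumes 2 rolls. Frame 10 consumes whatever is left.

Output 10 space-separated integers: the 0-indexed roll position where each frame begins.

Answer: 0 2 4 6 8 10 12 14 16 18

Derivation:
Frame 1 starts at roll index 0: rolls=2,1 (sum=3), consumes 2 rolls
Frame 2 starts at roll index 2: rolls=6,0 (sum=6), consumes 2 rolls
Frame 3 starts at roll index 4: rolls=2,0 (sum=2), consumes 2 rolls
Frame 4 starts at roll index 6: rolls=0,3 (sum=3), consumes 2 rolls
Frame 5 starts at roll index 8: rolls=7,3 (sum=10), consumes 2 rolls
Frame 6 starts at roll index 10: rolls=2,6 (sum=8), consumes 2 rolls
Frame 7 starts at roll index 12: rolls=8,0 (sum=8), consumes 2 rolls
Frame 8 starts at roll index 14: rolls=1,9 (sum=10), consumes 2 rolls
Frame 9 starts at roll index 16: rolls=7,3 (sum=10), consumes 2 rolls
Frame 10 starts at roll index 18: 3 remaining rolls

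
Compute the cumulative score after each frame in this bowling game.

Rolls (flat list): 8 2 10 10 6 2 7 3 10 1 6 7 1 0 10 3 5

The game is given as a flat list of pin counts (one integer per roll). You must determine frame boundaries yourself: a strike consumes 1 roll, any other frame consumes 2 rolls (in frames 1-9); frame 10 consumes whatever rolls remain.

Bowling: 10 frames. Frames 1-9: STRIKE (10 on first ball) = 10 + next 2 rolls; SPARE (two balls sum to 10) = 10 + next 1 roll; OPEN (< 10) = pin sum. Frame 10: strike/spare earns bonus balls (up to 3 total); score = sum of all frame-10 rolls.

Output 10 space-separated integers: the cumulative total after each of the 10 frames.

Answer: 20 46 64 72 92 109 116 124 137 145

Derivation:
Frame 1: SPARE (8+2=10). 10 + next roll (10) = 20. Cumulative: 20
Frame 2: STRIKE. 10 + next two rolls (10+6) = 26. Cumulative: 46
Frame 3: STRIKE. 10 + next two rolls (6+2) = 18. Cumulative: 64
Frame 4: OPEN (6+2=8). Cumulative: 72
Frame 5: SPARE (7+3=10). 10 + next roll (10) = 20. Cumulative: 92
Frame 6: STRIKE. 10 + next two rolls (1+6) = 17. Cumulative: 109
Frame 7: OPEN (1+6=7). Cumulative: 116
Frame 8: OPEN (7+1=8). Cumulative: 124
Frame 9: SPARE (0+10=10). 10 + next roll (3) = 13. Cumulative: 137
Frame 10: OPEN. Sum of all frame-10 rolls (3+5) = 8. Cumulative: 145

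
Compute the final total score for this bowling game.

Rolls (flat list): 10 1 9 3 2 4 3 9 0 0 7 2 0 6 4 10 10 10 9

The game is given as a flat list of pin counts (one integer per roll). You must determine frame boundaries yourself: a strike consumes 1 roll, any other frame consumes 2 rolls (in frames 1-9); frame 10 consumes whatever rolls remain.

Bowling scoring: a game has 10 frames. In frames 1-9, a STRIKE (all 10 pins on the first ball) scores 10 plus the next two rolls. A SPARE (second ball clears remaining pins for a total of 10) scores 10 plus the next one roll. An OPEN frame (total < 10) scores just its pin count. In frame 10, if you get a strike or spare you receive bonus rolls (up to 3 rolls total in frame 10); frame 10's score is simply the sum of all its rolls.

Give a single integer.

Answer: 142

Derivation:
Frame 1: STRIKE. 10 + next two rolls (1+9) = 20. Cumulative: 20
Frame 2: SPARE (1+9=10). 10 + next roll (3) = 13. Cumulative: 33
Frame 3: OPEN (3+2=5). Cumulative: 38
Frame 4: OPEN (4+3=7). Cumulative: 45
Frame 5: OPEN (9+0=9). Cumulative: 54
Frame 6: OPEN (0+7=7). Cumulative: 61
Frame 7: OPEN (2+0=2). Cumulative: 63
Frame 8: SPARE (6+4=10). 10 + next roll (10) = 20. Cumulative: 83
Frame 9: STRIKE. 10 + next two rolls (10+10) = 30. Cumulative: 113
Frame 10: STRIKE. Sum of all frame-10 rolls (10+10+9) = 29. Cumulative: 142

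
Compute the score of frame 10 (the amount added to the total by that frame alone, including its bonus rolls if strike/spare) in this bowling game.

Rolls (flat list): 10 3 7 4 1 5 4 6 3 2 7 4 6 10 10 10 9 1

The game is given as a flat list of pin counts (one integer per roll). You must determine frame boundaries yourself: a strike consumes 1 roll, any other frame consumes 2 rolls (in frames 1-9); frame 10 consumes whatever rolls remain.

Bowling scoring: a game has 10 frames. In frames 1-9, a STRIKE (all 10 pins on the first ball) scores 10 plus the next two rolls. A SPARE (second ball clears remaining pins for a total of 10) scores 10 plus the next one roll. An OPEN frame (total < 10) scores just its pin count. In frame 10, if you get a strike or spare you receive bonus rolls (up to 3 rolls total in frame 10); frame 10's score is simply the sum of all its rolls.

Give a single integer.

Answer: 20

Derivation:
Frame 1: STRIKE. 10 + next two rolls (3+7) = 20. Cumulative: 20
Frame 2: SPARE (3+7=10). 10 + next roll (4) = 14. Cumulative: 34
Frame 3: OPEN (4+1=5). Cumulative: 39
Frame 4: OPEN (5+4=9). Cumulative: 48
Frame 5: OPEN (6+3=9). Cumulative: 57
Frame 6: OPEN (2+7=9). Cumulative: 66
Frame 7: SPARE (4+6=10). 10 + next roll (10) = 20. Cumulative: 86
Frame 8: STRIKE. 10 + next two rolls (10+10) = 30. Cumulative: 116
Frame 9: STRIKE. 10 + next two rolls (10+9) = 29. Cumulative: 145
Frame 10: STRIKE. Sum of all frame-10 rolls (10+9+1) = 20. Cumulative: 165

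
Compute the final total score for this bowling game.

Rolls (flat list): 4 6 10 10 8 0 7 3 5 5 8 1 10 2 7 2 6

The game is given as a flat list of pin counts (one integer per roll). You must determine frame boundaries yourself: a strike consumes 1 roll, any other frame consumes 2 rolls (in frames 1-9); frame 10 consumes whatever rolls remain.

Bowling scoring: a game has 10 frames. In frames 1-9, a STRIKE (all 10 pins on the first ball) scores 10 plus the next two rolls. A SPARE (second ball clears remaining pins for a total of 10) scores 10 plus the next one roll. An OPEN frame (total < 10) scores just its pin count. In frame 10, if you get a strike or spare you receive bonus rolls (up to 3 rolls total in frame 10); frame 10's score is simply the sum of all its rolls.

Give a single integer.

Frame 1: SPARE (4+6=10). 10 + next roll (10) = 20. Cumulative: 20
Frame 2: STRIKE. 10 + next two rolls (10+8) = 28. Cumulative: 48
Frame 3: STRIKE. 10 + next two rolls (8+0) = 18. Cumulative: 66
Frame 4: OPEN (8+0=8). Cumulative: 74
Frame 5: SPARE (7+3=10). 10 + next roll (5) = 15. Cumulative: 89
Frame 6: SPARE (5+5=10). 10 + next roll (8) = 18. Cumulative: 107
Frame 7: OPEN (8+1=9). Cumulative: 116
Frame 8: STRIKE. 10 + next two rolls (2+7) = 19. Cumulative: 135
Frame 9: OPEN (2+7=9). Cumulative: 144
Frame 10: OPEN. Sum of all frame-10 rolls (2+6) = 8. Cumulative: 152

Answer: 152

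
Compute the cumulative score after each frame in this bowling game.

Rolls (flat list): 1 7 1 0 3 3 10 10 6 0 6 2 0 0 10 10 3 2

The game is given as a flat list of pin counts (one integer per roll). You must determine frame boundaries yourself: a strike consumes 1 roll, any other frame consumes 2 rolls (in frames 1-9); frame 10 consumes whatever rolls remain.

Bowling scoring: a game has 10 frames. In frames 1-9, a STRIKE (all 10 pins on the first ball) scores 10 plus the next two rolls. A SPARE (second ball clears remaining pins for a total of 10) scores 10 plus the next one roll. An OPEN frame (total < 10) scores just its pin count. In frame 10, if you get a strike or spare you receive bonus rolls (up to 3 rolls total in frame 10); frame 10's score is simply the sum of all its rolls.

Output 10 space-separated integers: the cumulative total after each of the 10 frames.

Answer: 8 9 15 41 57 63 71 71 94 109

Derivation:
Frame 1: OPEN (1+7=8). Cumulative: 8
Frame 2: OPEN (1+0=1). Cumulative: 9
Frame 3: OPEN (3+3=6). Cumulative: 15
Frame 4: STRIKE. 10 + next two rolls (10+6) = 26. Cumulative: 41
Frame 5: STRIKE. 10 + next two rolls (6+0) = 16. Cumulative: 57
Frame 6: OPEN (6+0=6). Cumulative: 63
Frame 7: OPEN (6+2=8). Cumulative: 71
Frame 8: OPEN (0+0=0). Cumulative: 71
Frame 9: STRIKE. 10 + next two rolls (10+3) = 23. Cumulative: 94
Frame 10: STRIKE. Sum of all frame-10 rolls (10+3+2) = 15. Cumulative: 109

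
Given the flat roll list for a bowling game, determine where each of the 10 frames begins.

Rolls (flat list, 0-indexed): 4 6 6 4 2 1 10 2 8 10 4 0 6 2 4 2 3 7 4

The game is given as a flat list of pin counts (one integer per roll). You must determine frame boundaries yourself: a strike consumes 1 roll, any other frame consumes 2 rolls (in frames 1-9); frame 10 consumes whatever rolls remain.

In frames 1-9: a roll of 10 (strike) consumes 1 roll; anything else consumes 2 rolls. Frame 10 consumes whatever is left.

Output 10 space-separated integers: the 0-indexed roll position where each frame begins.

Answer: 0 2 4 6 7 9 10 12 14 16

Derivation:
Frame 1 starts at roll index 0: rolls=4,6 (sum=10), consumes 2 rolls
Frame 2 starts at roll index 2: rolls=6,4 (sum=10), consumes 2 rolls
Frame 3 starts at roll index 4: rolls=2,1 (sum=3), consumes 2 rolls
Frame 4 starts at roll index 6: roll=10 (strike), consumes 1 roll
Frame 5 starts at roll index 7: rolls=2,8 (sum=10), consumes 2 rolls
Frame 6 starts at roll index 9: roll=10 (strike), consumes 1 roll
Frame 7 starts at roll index 10: rolls=4,0 (sum=4), consumes 2 rolls
Frame 8 starts at roll index 12: rolls=6,2 (sum=8), consumes 2 rolls
Frame 9 starts at roll index 14: rolls=4,2 (sum=6), consumes 2 rolls
Frame 10 starts at roll index 16: 3 remaining rolls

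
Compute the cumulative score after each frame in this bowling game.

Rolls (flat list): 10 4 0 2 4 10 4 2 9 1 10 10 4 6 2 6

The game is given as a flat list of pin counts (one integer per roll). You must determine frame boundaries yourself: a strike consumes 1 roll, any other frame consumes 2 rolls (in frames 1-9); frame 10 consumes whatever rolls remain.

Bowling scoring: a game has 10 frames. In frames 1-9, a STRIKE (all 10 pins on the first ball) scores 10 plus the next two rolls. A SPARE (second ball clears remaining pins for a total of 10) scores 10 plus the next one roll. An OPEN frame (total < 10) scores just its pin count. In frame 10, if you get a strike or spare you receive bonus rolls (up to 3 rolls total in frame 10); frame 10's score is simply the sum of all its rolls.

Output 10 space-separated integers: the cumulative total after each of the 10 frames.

Answer: 14 18 24 40 46 66 90 110 122 130

Derivation:
Frame 1: STRIKE. 10 + next two rolls (4+0) = 14. Cumulative: 14
Frame 2: OPEN (4+0=4). Cumulative: 18
Frame 3: OPEN (2+4=6). Cumulative: 24
Frame 4: STRIKE. 10 + next two rolls (4+2) = 16. Cumulative: 40
Frame 5: OPEN (4+2=6). Cumulative: 46
Frame 6: SPARE (9+1=10). 10 + next roll (10) = 20. Cumulative: 66
Frame 7: STRIKE. 10 + next two rolls (10+4) = 24. Cumulative: 90
Frame 8: STRIKE. 10 + next two rolls (4+6) = 20. Cumulative: 110
Frame 9: SPARE (4+6=10). 10 + next roll (2) = 12. Cumulative: 122
Frame 10: OPEN. Sum of all frame-10 rolls (2+6) = 8. Cumulative: 130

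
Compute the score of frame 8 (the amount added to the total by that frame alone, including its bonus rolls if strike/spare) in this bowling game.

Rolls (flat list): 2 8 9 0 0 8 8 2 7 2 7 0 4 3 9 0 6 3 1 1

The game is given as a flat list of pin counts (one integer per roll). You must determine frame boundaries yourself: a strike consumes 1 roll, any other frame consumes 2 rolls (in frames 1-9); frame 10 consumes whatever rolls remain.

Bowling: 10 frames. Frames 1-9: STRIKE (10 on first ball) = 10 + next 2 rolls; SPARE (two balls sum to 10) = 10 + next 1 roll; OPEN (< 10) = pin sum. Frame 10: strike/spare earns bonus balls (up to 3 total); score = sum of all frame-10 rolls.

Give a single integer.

Frame 1: SPARE (2+8=10). 10 + next roll (9) = 19. Cumulative: 19
Frame 2: OPEN (9+0=9). Cumulative: 28
Frame 3: OPEN (0+8=8). Cumulative: 36
Frame 4: SPARE (8+2=10). 10 + next roll (7) = 17. Cumulative: 53
Frame 5: OPEN (7+2=9). Cumulative: 62
Frame 6: OPEN (7+0=7). Cumulative: 69
Frame 7: OPEN (4+3=7). Cumulative: 76
Frame 8: OPEN (9+0=9). Cumulative: 85
Frame 9: OPEN (6+3=9). Cumulative: 94
Frame 10: OPEN. Sum of all frame-10 rolls (1+1) = 2. Cumulative: 96

Answer: 9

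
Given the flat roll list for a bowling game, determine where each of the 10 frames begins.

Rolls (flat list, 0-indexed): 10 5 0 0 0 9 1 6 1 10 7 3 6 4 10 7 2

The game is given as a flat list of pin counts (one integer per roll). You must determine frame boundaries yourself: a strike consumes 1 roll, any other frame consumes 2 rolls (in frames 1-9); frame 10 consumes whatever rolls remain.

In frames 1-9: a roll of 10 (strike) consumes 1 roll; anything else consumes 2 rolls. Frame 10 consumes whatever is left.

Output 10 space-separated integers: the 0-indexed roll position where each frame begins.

Frame 1 starts at roll index 0: roll=10 (strike), consumes 1 roll
Frame 2 starts at roll index 1: rolls=5,0 (sum=5), consumes 2 rolls
Frame 3 starts at roll index 3: rolls=0,0 (sum=0), consumes 2 rolls
Frame 4 starts at roll index 5: rolls=9,1 (sum=10), consumes 2 rolls
Frame 5 starts at roll index 7: rolls=6,1 (sum=7), consumes 2 rolls
Frame 6 starts at roll index 9: roll=10 (strike), consumes 1 roll
Frame 7 starts at roll index 10: rolls=7,3 (sum=10), consumes 2 rolls
Frame 8 starts at roll index 12: rolls=6,4 (sum=10), consumes 2 rolls
Frame 9 starts at roll index 14: roll=10 (strike), consumes 1 roll
Frame 10 starts at roll index 15: 2 remaining rolls

Answer: 0 1 3 5 7 9 10 12 14 15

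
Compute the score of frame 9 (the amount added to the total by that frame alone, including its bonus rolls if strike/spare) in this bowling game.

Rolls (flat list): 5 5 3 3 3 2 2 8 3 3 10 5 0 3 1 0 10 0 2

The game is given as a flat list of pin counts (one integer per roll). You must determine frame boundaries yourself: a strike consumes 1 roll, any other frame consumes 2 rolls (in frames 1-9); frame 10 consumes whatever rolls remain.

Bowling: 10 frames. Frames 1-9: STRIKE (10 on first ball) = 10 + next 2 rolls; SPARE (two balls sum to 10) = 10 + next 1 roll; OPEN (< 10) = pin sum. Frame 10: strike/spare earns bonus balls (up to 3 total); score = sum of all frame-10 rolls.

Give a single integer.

Answer: 10

Derivation:
Frame 1: SPARE (5+5=10). 10 + next roll (3) = 13. Cumulative: 13
Frame 2: OPEN (3+3=6). Cumulative: 19
Frame 3: OPEN (3+2=5). Cumulative: 24
Frame 4: SPARE (2+8=10). 10 + next roll (3) = 13. Cumulative: 37
Frame 5: OPEN (3+3=6). Cumulative: 43
Frame 6: STRIKE. 10 + next two rolls (5+0) = 15. Cumulative: 58
Frame 7: OPEN (5+0=5). Cumulative: 63
Frame 8: OPEN (3+1=4). Cumulative: 67
Frame 9: SPARE (0+10=10). 10 + next roll (0) = 10. Cumulative: 77
Frame 10: OPEN. Sum of all frame-10 rolls (0+2) = 2. Cumulative: 79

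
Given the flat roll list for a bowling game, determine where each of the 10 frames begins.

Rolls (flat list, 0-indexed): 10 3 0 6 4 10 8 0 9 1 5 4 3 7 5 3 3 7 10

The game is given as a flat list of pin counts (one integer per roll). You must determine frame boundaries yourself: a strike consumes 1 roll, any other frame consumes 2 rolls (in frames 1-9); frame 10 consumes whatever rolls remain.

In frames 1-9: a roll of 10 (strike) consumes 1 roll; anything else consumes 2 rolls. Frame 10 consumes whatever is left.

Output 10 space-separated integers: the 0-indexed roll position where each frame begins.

Frame 1 starts at roll index 0: roll=10 (strike), consumes 1 roll
Frame 2 starts at roll index 1: rolls=3,0 (sum=3), consumes 2 rolls
Frame 3 starts at roll index 3: rolls=6,4 (sum=10), consumes 2 rolls
Frame 4 starts at roll index 5: roll=10 (strike), consumes 1 roll
Frame 5 starts at roll index 6: rolls=8,0 (sum=8), consumes 2 rolls
Frame 6 starts at roll index 8: rolls=9,1 (sum=10), consumes 2 rolls
Frame 7 starts at roll index 10: rolls=5,4 (sum=9), consumes 2 rolls
Frame 8 starts at roll index 12: rolls=3,7 (sum=10), consumes 2 rolls
Frame 9 starts at roll index 14: rolls=5,3 (sum=8), consumes 2 rolls
Frame 10 starts at roll index 16: 3 remaining rolls

Answer: 0 1 3 5 6 8 10 12 14 16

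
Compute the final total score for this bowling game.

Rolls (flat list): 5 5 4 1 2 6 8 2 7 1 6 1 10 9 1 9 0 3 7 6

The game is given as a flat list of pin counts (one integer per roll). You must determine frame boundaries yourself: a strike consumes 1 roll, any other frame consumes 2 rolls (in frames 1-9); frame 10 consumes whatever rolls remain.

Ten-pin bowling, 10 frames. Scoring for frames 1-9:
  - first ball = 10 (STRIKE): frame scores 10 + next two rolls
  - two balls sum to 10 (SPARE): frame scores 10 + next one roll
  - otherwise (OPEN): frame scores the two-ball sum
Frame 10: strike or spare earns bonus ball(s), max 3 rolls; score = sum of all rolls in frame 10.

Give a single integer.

Frame 1: SPARE (5+5=10). 10 + next roll (4) = 14. Cumulative: 14
Frame 2: OPEN (4+1=5). Cumulative: 19
Frame 3: OPEN (2+6=8). Cumulative: 27
Frame 4: SPARE (8+2=10). 10 + next roll (7) = 17. Cumulative: 44
Frame 5: OPEN (7+1=8). Cumulative: 52
Frame 6: OPEN (6+1=7). Cumulative: 59
Frame 7: STRIKE. 10 + next two rolls (9+1) = 20. Cumulative: 79
Frame 8: SPARE (9+1=10). 10 + next roll (9) = 19. Cumulative: 98
Frame 9: OPEN (9+0=9). Cumulative: 107
Frame 10: SPARE. Sum of all frame-10 rolls (3+7+6) = 16. Cumulative: 123

Answer: 123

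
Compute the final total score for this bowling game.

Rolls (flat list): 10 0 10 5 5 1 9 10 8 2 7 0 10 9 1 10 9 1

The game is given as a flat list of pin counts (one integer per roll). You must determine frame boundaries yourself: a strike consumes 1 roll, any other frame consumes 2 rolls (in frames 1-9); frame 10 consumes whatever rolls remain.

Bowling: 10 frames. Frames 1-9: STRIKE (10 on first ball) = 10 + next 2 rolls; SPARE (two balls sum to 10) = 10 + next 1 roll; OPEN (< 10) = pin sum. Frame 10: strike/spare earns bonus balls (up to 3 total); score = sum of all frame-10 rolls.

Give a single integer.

Answer: 170

Derivation:
Frame 1: STRIKE. 10 + next two rolls (0+10) = 20. Cumulative: 20
Frame 2: SPARE (0+10=10). 10 + next roll (5) = 15. Cumulative: 35
Frame 3: SPARE (5+5=10). 10 + next roll (1) = 11. Cumulative: 46
Frame 4: SPARE (1+9=10). 10 + next roll (10) = 20. Cumulative: 66
Frame 5: STRIKE. 10 + next two rolls (8+2) = 20. Cumulative: 86
Frame 6: SPARE (8+2=10). 10 + next roll (7) = 17. Cumulative: 103
Frame 7: OPEN (7+0=7). Cumulative: 110
Frame 8: STRIKE. 10 + next two rolls (9+1) = 20. Cumulative: 130
Frame 9: SPARE (9+1=10). 10 + next roll (10) = 20. Cumulative: 150
Frame 10: STRIKE. Sum of all frame-10 rolls (10+9+1) = 20. Cumulative: 170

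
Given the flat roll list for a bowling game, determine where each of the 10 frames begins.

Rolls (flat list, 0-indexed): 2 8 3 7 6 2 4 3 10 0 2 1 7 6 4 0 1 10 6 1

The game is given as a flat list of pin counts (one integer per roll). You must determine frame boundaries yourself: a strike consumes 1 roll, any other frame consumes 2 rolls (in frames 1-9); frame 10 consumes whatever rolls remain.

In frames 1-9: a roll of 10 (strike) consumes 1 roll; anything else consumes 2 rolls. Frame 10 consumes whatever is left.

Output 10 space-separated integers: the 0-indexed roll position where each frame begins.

Answer: 0 2 4 6 8 9 11 13 15 17

Derivation:
Frame 1 starts at roll index 0: rolls=2,8 (sum=10), consumes 2 rolls
Frame 2 starts at roll index 2: rolls=3,7 (sum=10), consumes 2 rolls
Frame 3 starts at roll index 4: rolls=6,2 (sum=8), consumes 2 rolls
Frame 4 starts at roll index 6: rolls=4,3 (sum=7), consumes 2 rolls
Frame 5 starts at roll index 8: roll=10 (strike), consumes 1 roll
Frame 6 starts at roll index 9: rolls=0,2 (sum=2), consumes 2 rolls
Frame 7 starts at roll index 11: rolls=1,7 (sum=8), consumes 2 rolls
Frame 8 starts at roll index 13: rolls=6,4 (sum=10), consumes 2 rolls
Frame 9 starts at roll index 15: rolls=0,1 (sum=1), consumes 2 rolls
Frame 10 starts at roll index 17: 3 remaining rolls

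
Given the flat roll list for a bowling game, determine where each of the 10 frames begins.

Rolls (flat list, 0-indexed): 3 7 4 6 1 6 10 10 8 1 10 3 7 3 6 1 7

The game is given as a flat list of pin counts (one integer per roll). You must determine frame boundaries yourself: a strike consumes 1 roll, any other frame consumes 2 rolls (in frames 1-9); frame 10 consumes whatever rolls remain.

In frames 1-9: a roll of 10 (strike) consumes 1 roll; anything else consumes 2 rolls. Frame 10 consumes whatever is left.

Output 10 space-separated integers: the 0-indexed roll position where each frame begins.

Frame 1 starts at roll index 0: rolls=3,7 (sum=10), consumes 2 rolls
Frame 2 starts at roll index 2: rolls=4,6 (sum=10), consumes 2 rolls
Frame 3 starts at roll index 4: rolls=1,6 (sum=7), consumes 2 rolls
Frame 4 starts at roll index 6: roll=10 (strike), consumes 1 roll
Frame 5 starts at roll index 7: roll=10 (strike), consumes 1 roll
Frame 6 starts at roll index 8: rolls=8,1 (sum=9), consumes 2 rolls
Frame 7 starts at roll index 10: roll=10 (strike), consumes 1 roll
Frame 8 starts at roll index 11: rolls=3,7 (sum=10), consumes 2 rolls
Frame 9 starts at roll index 13: rolls=3,6 (sum=9), consumes 2 rolls
Frame 10 starts at roll index 15: 2 remaining rolls

Answer: 0 2 4 6 7 8 10 11 13 15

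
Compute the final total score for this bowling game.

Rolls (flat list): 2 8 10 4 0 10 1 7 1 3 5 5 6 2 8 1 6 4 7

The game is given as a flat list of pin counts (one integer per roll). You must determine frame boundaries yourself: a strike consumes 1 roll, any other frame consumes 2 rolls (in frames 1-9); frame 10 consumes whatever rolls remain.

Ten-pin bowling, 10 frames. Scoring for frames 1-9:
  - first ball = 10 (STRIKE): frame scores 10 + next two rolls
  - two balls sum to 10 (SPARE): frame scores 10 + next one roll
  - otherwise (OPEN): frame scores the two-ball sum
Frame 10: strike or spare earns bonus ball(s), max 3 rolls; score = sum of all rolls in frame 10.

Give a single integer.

Frame 1: SPARE (2+8=10). 10 + next roll (10) = 20. Cumulative: 20
Frame 2: STRIKE. 10 + next two rolls (4+0) = 14. Cumulative: 34
Frame 3: OPEN (4+0=4). Cumulative: 38
Frame 4: STRIKE. 10 + next two rolls (1+7) = 18. Cumulative: 56
Frame 5: OPEN (1+7=8). Cumulative: 64
Frame 6: OPEN (1+3=4). Cumulative: 68
Frame 7: SPARE (5+5=10). 10 + next roll (6) = 16. Cumulative: 84
Frame 8: OPEN (6+2=8). Cumulative: 92
Frame 9: OPEN (8+1=9). Cumulative: 101
Frame 10: SPARE. Sum of all frame-10 rolls (6+4+7) = 17. Cumulative: 118

Answer: 118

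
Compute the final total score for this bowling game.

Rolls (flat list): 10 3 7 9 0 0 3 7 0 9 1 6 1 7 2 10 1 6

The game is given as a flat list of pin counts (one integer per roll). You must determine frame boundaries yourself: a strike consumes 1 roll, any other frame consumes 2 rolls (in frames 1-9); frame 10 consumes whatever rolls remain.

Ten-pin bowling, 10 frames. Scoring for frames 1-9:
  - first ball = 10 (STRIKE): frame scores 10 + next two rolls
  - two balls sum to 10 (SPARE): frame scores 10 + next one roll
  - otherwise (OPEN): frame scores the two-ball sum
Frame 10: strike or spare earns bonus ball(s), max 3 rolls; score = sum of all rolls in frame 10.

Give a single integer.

Frame 1: STRIKE. 10 + next two rolls (3+7) = 20. Cumulative: 20
Frame 2: SPARE (3+7=10). 10 + next roll (9) = 19. Cumulative: 39
Frame 3: OPEN (9+0=9). Cumulative: 48
Frame 4: OPEN (0+3=3). Cumulative: 51
Frame 5: OPEN (7+0=7). Cumulative: 58
Frame 6: SPARE (9+1=10). 10 + next roll (6) = 16. Cumulative: 74
Frame 7: OPEN (6+1=7). Cumulative: 81
Frame 8: OPEN (7+2=9). Cumulative: 90
Frame 9: STRIKE. 10 + next two rolls (1+6) = 17. Cumulative: 107
Frame 10: OPEN. Sum of all frame-10 rolls (1+6) = 7. Cumulative: 114

Answer: 114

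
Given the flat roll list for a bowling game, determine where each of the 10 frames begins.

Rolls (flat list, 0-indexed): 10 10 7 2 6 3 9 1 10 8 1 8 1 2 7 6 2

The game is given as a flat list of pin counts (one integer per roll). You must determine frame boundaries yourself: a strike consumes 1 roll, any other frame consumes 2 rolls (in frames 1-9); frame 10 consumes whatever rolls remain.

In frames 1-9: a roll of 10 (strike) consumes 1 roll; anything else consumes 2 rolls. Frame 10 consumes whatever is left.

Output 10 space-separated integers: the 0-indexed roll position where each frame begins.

Answer: 0 1 2 4 6 8 9 11 13 15

Derivation:
Frame 1 starts at roll index 0: roll=10 (strike), consumes 1 roll
Frame 2 starts at roll index 1: roll=10 (strike), consumes 1 roll
Frame 3 starts at roll index 2: rolls=7,2 (sum=9), consumes 2 rolls
Frame 4 starts at roll index 4: rolls=6,3 (sum=9), consumes 2 rolls
Frame 5 starts at roll index 6: rolls=9,1 (sum=10), consumes 2 rolls
Frame 6 starts at roll index 8: roll=10 (strike), consumes 1 roll
Frame 7 starts at roll index 9: rolls=8,1 (sum=9), consumes 2 rolls
Frame 8 starts at roll index 11: rolls=8,1 (sum=9), consumes 2 rolls
Frame 9 starts at roll index 13: rolls=2,7 (sum=9), consumes 2 rolls
Frame 10 starts at roll index 15: 2 remaining rolls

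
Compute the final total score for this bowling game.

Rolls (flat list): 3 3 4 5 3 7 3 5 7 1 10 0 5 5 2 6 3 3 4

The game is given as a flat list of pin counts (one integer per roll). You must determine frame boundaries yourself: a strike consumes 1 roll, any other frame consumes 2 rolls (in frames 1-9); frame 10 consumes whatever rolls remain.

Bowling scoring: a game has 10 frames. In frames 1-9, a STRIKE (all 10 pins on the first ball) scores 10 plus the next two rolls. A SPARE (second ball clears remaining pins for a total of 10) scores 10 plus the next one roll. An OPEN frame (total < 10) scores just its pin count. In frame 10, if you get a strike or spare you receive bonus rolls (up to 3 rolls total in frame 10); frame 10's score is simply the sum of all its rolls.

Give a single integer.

Answer: 87

Derivation:
Frame 1: OPEN (3+3=6). Cumulative: 6
Frame 2: OPEN (4+5=9). Cumulative: 15
Frame 3: SPARE (3+7=10). 10 + next roll (3) = 13. Cumulative: 28
Frame 4: OPEN (3+5=8). Cumulative: 36
Frame 5: OPEN (7+1=8). Cumulative: 44
Frame 6: STRIKE. 10 + next two rolls (0+5) = 15. Cumulative: 59
Frame 7: OPEN (0+5=5). Cumulative: 64
Frame 8: OPEN (5+2=7). Cumulative: 71
Frame 9: OPEN (6+3=9). Cumulative: 80
Frame 10: OPEN. Sum of all frame-10 rolls (3+4) = 7. Cumulative: 87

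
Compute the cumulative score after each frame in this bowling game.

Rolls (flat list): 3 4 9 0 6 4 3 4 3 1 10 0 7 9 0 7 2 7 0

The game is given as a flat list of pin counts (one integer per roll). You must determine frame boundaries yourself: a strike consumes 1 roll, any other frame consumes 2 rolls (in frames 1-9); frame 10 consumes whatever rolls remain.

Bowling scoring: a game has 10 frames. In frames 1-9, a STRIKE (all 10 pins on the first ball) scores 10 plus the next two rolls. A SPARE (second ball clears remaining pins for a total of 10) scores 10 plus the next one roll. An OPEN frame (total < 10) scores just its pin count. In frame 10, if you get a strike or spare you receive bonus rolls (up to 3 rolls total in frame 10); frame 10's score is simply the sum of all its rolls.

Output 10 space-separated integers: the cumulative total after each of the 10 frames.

Frame 1: OPEN (3+4=7). Cumulative: 7
Frame 2: OPEN (9+0=9). Cumulative: 16
Frame 3: SPARE (6+4=10). 10 + next roll (3) = 13. Cumulative: 29
Frame 4: OPEN (3+4=7). Cumulative: 36
Frame 5: OPEN (3+1=4). Cumulative: 40
Frame 6: STRIKE. 10 + next two rolls (0+7) = 17. Cumulative: 57
Frame 7: OPEN (0+7=7). Cumulative: 64
Frame 8: OPEN (9+0=9). Cumulative: 73
Frame 9: OPEN (7+2=9). Cumulative: 82
Frame 10: OPEN. Sum of all frame-10 rolls (7+0) = 7. Cumulative: 89

Answer: 7 16 29 36 40 57 64 73 82 89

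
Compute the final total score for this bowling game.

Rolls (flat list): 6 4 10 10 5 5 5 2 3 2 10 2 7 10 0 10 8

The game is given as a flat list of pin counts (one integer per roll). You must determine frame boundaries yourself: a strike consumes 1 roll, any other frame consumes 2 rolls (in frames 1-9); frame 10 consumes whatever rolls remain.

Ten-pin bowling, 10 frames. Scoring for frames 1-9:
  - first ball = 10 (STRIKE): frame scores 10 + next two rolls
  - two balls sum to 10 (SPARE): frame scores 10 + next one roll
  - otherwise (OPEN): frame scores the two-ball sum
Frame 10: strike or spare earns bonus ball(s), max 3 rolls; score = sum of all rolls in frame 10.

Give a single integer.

Answer: 158

Derivation:
Frame 1: SPARE (6+4=10). 10 + next roll (10) = 20. Cumulative: 20
Frame 2: STRIKE. 10 + next two rolls (10+5) = 25. Cumulative: 45
Frame 3: STRIKE. 10 + next two rolls (5+5) = 20. Cumulative: 65
Frame 4: SPARE (5+5=10). 10 + next roll (5) = 15. Cumulative: 80
Frame 5: OPEN (5+2=7). Cumulative: 87
Frame 6: OPEN (3+2=5). Cumulative: 92
Frame 7: STRIKE. 10 + next two rolls (2+7) = 19. Cumulative: 111
Frame 8: OPEN (2+7=9). Cumulative: 120
Frame 9: STRIKE. 10 + next two rolls (0+10) = 20. Cumulative: 140
Frame 10: SPARE. Sum of all frame-10 rolls (0+10+8) = 18. Cumulative: 158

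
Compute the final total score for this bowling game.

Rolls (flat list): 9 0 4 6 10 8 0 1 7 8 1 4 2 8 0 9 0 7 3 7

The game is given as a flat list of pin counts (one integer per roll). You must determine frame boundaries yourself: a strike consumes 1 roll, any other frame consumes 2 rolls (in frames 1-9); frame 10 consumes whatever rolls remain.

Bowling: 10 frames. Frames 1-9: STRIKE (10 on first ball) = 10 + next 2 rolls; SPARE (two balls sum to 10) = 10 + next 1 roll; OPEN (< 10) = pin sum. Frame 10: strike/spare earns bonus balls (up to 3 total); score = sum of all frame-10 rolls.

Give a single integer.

Answer: 112

Derivation:
Frame 1: OPEN (9+0=9). Cumulative: 9
Frame 2: SPARE (4+6=10). 10 + next roll (10) = 20. Cumulative: 29
Frame 3: STRIKE. 10 + next two rolls (8+0) = 18. Cumulative: 47
Frame 4: OPEN (8+0=8). Cumulative: 55
Frame 5: OPEN (1+7=8). Cumulative: 63
Frame 6: OPEN (8+1=9). Cumulative: 72
Frame 7: OPEN (4+2=6). Cumulative: 78
Frame 8: OPEN (8+0=8). Cumulative: 86
Frame 9: OPEN (9+0=9). Cumulative: 95
Frame 10: SPARE. Sum of all frame-10 rolls (7+3+7) = 17. Cumulative: 112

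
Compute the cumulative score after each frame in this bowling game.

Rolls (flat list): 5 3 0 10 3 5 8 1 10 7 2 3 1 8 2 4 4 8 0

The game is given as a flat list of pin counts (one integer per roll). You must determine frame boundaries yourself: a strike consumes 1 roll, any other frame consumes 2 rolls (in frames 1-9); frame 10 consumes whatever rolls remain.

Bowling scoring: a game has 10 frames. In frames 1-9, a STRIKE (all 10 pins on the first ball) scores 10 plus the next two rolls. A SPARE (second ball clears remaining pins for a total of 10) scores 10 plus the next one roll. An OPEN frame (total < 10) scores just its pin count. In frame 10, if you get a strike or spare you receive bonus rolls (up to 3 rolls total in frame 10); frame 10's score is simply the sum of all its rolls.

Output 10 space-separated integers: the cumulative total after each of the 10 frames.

Frame 1: OPEN (5+3=8). Cumulative: 8
Frame 2: SPARE (0+10=10). 10 + next roll (3) = 13. Cumulative: 21
Frame 3: OPEN (3+5=8). Cumulative: 29
Frame 4: OPEN (8+1=9). Cumulative: 38
Frame 5: STRIKE. 10 + next two rolls (7+2) = 19. Cumulative: 57
Frame 6: OPEN (7+2=9). Cumulative: 66
Frame 7: OPEN (3+1=4). Cumulative: 70
Frame 8: SPARE (8+2=10). 10 + next roll (4) = 14. Cumulative: 84
Frame 9: OPEN (4+4=8). Cumulative: 92
Frame 10: OPEN. Sum of all frame-10 rolls (8+0) = 8. Cumulative: 100

Answer: 8 21 29 38 57 66 70 84 92 100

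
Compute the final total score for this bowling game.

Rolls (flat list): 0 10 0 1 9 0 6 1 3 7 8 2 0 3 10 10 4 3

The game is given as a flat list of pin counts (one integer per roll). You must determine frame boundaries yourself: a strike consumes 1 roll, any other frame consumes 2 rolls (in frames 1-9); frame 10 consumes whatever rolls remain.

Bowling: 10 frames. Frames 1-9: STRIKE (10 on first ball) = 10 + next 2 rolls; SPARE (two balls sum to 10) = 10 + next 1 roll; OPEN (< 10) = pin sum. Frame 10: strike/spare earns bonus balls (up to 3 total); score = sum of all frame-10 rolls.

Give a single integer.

Frame 1: SPARE (0+10=10). 10 + next roll (0) = 10. Cumulative: 10
Frame 2: OPEN (0+1=1). Cumulative: 11
Frame 3: OPEN (9+0=9). Cumulative: 20
Frame 4: OPEN (6+1=7). Cumulative: 27
Frame 5: SPARE (3+7=10). 10 + next roll (8) = 18. Cumulative: 45
Frame 6: SPARE (8+2=10). 10 + next roll (0) = 10. Cumulative: 55
Frame 7: OPEN (0+3=3). Cumulative: 58
Frame 8: STRIKE. 10 + next two rolls (10+4) = 24. Cumulative: 82
Frame 9: STRIKE. 10 + next two rolls (4+3) = 17. Cumulative: 99
Frame 10: OPEN. Sum of all frame-10 rolls (4+3) = 7. Cumulative: 106

Answer: 106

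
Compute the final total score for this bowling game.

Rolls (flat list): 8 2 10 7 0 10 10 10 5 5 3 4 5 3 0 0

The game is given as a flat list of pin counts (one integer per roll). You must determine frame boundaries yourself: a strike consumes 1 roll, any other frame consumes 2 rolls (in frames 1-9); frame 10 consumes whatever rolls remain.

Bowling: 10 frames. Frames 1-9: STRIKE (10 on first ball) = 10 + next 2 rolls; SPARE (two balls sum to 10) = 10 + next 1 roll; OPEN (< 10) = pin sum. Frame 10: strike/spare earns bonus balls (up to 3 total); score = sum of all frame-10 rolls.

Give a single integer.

Frame 1: SPARE (8+2=10). 10 + next roll (10) = 20. Cumulative: 20
Frame 2: STRIKE. 10 + next two rolls (7+0) = 17. Cumulative: 37
Frame 3: OPEN (7+0=7). Cumulative: 44
Frame 4: STRIKE. 10 + next two rolls (10+10) = 30. Cumulative: 74
Frame 5: STRIKE. 10 + next two rolls (10+5) = 25. Cumulative: 99
Frame 6: STRIKE. 10 + next two rolls (5+5) = 20. Cumulative: 119
Frame 7: SPARE (5+5=10). 10 + next roll (3) = 13. Cumulative: 132
Frame 8: OPEN (3+4=7). Cumulative: 139
Frame 9: OPEN (5+3=8). Cumulative: 147
Frame 10: OPEN. Sum of all frame-10 rolls (0+0) = 0. Cumulative: 147

Answer: 147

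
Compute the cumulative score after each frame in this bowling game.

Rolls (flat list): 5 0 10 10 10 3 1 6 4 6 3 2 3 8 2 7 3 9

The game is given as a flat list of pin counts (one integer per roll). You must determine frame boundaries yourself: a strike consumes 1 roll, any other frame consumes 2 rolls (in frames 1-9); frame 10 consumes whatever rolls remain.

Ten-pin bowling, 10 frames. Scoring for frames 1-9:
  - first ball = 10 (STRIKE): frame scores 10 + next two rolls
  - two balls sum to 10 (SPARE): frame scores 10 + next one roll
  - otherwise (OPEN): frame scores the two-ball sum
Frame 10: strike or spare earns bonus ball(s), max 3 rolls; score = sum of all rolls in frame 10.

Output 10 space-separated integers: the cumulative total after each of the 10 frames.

Answer: 5 35 58 72 76 92 101 106 123 142

Derivation:
Frame 1: OPEN (5+0=5). Cumulative: 5
Frame 2: STRIKE. 10 + next two rolls (10+10) = 30. Cumulative: 35
Frame 3: STRIKE. 10 + next two rolls (10+3) = 23. Cumulative: 58
Frame 4: STRIKE. 10 + next two rolls (3+1) = 14. Cumulative: 72
Frame 5: OPEN (3+1=4). Cumulative: 76
Frame 6: SPARE (6+4=10). 10 + next roll (6) = 16. Cumulative: 92
Frame 7: OPEN (6+3=9). Cumulative: 101
Frame 8: OPEN (2+3=5). Cumulative: 106
Frame 9: SPARE (8+2=10). 10 + next roll (7) = 17. Cumulative: 123
Frame 10: SPARE. Sum of all frame-10 rolls (7+3+9) = 19. Cumulative: 142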